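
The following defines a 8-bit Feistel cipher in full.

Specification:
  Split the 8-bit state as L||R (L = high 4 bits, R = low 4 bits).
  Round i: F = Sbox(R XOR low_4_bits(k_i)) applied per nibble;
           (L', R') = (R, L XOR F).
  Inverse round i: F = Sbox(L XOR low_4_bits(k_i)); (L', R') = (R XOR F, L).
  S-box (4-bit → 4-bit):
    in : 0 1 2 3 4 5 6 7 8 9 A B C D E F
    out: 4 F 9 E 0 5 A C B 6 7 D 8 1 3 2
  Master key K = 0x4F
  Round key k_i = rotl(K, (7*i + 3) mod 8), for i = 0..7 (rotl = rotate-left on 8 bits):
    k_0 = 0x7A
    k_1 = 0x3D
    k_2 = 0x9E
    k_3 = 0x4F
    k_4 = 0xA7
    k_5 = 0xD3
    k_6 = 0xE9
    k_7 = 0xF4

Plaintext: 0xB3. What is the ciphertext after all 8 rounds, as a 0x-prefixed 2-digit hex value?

s_0 = plaintext = 0xB3
s_1 = Round(s_0, k_0) = 0x3D
s_2 = Round(s_1, k_1) = 0xD7
s_3 = Round(s_2, k_2) = 0x7B
s_4 = Round(s_3, k_3) = 0xB7
s_5 = Round(s_4, k_4) = 0x7F
s_6 = Round(s_5, k_5) = 0xFF
s_7 = Round(s_6, k_6) = 0xF5
s_8 = Round(s_7, k_7) = 0x50

0x50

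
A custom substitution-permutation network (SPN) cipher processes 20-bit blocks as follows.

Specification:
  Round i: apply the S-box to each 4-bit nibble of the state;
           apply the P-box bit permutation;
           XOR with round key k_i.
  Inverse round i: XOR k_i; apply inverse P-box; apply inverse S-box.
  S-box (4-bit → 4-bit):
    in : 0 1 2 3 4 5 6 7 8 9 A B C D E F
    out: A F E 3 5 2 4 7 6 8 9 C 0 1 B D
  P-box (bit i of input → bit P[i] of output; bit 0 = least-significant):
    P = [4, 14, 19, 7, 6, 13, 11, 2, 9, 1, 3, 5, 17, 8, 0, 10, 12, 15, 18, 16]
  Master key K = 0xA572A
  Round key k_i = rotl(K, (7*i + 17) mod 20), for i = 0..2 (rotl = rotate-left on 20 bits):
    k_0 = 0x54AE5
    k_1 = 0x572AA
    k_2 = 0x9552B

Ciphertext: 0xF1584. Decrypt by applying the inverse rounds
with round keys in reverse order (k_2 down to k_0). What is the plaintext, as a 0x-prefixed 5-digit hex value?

s_0 = ciphertext = 0xF1584
s_1 = InvRound(s_0, k_2) = 0x64290
s_2 = InvRound(s_1, k_1) = 0xAD25D
s_3 = InvRound(s_2, k_0) = 0x1DB6F

0x1DB6F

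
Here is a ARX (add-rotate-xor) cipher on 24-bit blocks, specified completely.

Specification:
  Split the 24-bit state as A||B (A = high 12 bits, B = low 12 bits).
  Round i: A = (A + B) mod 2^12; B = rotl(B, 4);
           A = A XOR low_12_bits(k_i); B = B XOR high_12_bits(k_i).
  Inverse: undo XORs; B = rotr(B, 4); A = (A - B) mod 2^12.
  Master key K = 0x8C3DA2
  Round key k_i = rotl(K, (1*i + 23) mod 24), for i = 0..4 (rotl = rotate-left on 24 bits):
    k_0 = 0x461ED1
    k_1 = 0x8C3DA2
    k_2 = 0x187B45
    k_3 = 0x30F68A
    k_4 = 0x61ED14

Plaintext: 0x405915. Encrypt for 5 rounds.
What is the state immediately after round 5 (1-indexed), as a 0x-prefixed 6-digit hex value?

0x4DAAB3

s_0 = plaintext = 0x405915
s_1 = Round(s_0, k_0) = 0x3CB538
s_2 = Round(s_1, k_1) = 0x4A1B46
s_3 = Round(s_2, k_2) = 0x4A25EC
s_4 = Round(s_3, k_3) = 0xC04DCA
s_5 = Round(s_4, k_4) = 0x4DAAB3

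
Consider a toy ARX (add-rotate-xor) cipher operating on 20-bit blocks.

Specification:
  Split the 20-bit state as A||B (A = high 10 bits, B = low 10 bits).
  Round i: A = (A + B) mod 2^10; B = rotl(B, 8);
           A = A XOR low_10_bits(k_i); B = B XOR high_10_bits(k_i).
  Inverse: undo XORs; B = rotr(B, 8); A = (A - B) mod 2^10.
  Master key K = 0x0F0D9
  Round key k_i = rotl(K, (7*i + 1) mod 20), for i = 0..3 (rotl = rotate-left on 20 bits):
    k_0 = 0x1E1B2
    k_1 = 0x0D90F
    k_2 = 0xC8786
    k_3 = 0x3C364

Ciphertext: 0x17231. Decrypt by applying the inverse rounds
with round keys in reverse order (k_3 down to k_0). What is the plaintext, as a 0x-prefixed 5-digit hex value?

s_0 = ciphertext = 0x17231
s_1 = InvRound(s_0, k_3) = 0x0CB06
s_2 = InvRound(s_1, k_2) = 0xC609C
s_3 = InvRound(s_2, k_1) = 0xDBEA8
s_4 = InvRound(s_3, k_0) = 0xE6F42

0xE6F42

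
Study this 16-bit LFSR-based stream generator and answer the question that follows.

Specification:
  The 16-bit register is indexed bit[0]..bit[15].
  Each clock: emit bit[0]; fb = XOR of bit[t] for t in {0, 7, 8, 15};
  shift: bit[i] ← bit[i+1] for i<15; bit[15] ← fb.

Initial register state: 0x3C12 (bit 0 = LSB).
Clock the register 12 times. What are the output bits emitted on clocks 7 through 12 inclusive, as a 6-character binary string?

000011

reg_0 = 0x3C12
clock 1: out=0, reg = 0x1E09
clock 2: out=1, reg = 0x8F04
clock 3: out=0, reg = 0x4782
clock 4: out=0, reg = 0x23C1
clock 5: out=1, reg = 0x91E0
clock 6: out=0, reg = 0xC8F0
clock 7: out=0, reg = 0x6478
clock 8: out=0, reg = 0x323C
clock 9: out=0, reg = 0x191E
clock 10: out=0, reg = 0x8C8F
clock 11: out=1, reg = 0xC647
clock 12: out=1, reg = 0x6323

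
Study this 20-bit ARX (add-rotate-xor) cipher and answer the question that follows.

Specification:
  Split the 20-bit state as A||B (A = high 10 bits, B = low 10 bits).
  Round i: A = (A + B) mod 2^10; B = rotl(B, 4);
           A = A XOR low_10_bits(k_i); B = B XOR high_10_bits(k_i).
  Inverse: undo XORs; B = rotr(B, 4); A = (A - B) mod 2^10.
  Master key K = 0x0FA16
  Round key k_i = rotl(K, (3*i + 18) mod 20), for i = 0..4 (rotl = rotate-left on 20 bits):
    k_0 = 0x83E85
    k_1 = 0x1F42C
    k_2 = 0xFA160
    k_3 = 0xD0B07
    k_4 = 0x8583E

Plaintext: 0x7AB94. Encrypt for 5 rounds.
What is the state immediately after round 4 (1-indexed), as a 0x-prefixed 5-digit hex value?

0x3F9D5

s_0 = plaintext = 0x7AB94
s_1 = Round(s_0, k_0) = 0xFEF41
s_2 = Round(s_1, k_1) = 0xC4060
s_3 = Round(s_2, k_2) = 0x841E9
s_4 = Round(s_3, k_3) = 0x3F9D5
s_5 = Round(s_4, k_4) = 0xBB741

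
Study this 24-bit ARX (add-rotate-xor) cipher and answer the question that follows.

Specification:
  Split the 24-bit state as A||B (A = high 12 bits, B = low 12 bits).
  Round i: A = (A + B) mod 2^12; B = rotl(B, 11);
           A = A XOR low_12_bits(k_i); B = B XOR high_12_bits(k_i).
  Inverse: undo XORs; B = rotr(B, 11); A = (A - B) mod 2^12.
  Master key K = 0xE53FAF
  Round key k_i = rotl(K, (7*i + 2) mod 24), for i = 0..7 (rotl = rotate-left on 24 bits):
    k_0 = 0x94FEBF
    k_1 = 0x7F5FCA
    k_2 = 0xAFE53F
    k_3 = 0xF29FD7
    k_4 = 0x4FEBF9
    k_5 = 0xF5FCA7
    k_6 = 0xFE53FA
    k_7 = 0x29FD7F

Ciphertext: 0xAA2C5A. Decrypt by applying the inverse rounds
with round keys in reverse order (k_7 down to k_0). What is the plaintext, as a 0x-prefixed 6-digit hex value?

s_0 = ciphertext = 0xAA2C5A
s_1 = InvRound(s_0, k_7) = 0xA52D8B
s_2 = InvRound(s_1, k_6) = 0x4CC4DC
s_3 = InvRound(s_2, k_5) = 0x164707
s_4 = InvRound(s_3, k_4) = 0x2AB7F2
s_5 = InvRound(s_4, k_3) = 0xBC51B7
s_6 = InvRound(s_5, k_2) = 0x867693
s_7 = InvRound(s_6, k_1) = 0x4E12CC
s_8 = InvRound(s_7, k_0) = 0x357707

0x357707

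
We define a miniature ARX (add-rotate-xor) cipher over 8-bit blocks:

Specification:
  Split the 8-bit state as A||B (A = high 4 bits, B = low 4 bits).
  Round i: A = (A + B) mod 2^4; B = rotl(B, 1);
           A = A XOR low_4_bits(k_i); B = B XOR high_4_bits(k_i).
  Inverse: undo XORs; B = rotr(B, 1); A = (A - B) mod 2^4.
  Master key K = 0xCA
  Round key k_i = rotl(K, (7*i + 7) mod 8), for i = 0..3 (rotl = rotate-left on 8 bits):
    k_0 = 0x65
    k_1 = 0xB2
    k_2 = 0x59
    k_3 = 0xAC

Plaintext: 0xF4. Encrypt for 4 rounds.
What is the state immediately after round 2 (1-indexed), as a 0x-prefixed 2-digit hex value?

0x66

s_0 = plaintext = 0xF4
s_1 = Round(s_0, k_0) = 0x6E
s_2 = Round(s_1, k_1) = 0x66
s_3 = Round(s_2, k_2) = 0x59
s_4 = Round(s_3, k_3) = 0x29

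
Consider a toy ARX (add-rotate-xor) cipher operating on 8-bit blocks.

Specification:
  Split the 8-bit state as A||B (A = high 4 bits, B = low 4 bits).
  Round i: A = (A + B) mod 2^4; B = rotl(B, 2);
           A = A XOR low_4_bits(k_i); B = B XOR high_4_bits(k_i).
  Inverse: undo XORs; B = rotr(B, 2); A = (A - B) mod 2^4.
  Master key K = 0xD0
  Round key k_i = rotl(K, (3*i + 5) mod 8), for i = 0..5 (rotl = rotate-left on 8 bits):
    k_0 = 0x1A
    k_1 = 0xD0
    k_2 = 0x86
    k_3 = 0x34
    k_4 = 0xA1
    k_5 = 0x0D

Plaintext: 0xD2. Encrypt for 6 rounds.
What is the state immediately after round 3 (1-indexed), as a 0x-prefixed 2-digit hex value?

s_0 = plaintext = 0xD2
s_1 = Round(s_0, k_0) = 0x59
s_2 = Round(s_1, k_1) = 0xEB
s_3 = Round(s_2, k_2) = 0xF6
s_4 = Round(s_3, k_3) = 0x1A
s_5 = Round(s_4, k_4) = 0xA0
s_6 = Round(s_5, k_5) = 0x70

0xF6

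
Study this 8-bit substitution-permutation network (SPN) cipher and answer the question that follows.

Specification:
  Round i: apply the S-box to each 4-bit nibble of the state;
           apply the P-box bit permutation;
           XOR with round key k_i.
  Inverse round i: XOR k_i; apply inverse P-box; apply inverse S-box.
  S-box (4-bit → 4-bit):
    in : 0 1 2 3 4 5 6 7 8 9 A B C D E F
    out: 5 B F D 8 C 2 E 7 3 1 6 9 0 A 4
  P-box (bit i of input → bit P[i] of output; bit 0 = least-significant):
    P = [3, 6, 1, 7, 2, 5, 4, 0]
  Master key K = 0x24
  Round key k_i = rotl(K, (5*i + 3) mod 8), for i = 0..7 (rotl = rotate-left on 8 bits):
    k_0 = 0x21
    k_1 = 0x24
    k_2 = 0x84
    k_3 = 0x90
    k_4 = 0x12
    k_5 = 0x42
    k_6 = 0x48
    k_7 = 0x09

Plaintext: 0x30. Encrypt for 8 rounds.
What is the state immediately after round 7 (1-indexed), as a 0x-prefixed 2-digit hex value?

0xF6

s_0 = plaintext = 0x30
s_1 = Round(s_0, k_0) = 0x3E
s_2 = Round(s_1, k_1) = 0xF1
s_3 = Round(s_2, k_2) = 0x5C
s_4 = Round(s_3, k_3) = 0x09
s_5 = Round(s_4, k_4) = 0x4E
s_6 = Round(s_5, k_5) = 0x83
s_7 = Round(s_6, k_6) = 0xF6
s_8 = Round(s_7, k_7) = 0x59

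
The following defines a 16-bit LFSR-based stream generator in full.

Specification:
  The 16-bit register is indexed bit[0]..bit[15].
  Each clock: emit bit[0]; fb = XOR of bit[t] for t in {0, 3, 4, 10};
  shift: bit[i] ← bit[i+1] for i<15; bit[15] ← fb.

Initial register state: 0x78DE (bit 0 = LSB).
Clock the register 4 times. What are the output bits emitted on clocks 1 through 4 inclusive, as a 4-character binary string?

reg_0 = 0x78DE
clock 1: out=0, reg = 0x3C6F
clock 2: out=1, reg = 0x9E37
clock 3: out=1, reg = 0xCF1B
clock 4: out=1, reg = 0x678D

0111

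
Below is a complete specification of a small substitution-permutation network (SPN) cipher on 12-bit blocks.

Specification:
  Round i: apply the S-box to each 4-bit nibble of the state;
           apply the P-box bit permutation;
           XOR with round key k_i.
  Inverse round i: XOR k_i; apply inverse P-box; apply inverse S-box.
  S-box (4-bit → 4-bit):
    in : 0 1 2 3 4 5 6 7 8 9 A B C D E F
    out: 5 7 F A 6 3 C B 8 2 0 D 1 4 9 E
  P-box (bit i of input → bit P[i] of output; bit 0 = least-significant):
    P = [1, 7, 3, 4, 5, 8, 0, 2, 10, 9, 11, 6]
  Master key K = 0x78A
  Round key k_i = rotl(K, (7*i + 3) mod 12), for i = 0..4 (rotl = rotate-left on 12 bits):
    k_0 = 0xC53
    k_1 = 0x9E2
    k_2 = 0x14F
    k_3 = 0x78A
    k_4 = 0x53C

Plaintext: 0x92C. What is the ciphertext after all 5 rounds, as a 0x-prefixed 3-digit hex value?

0x11E

s_0 = plaintext = 0x92C
s_1 = Round(s_0, k_0) = 0xF74
s_2 = Round(s_1, k_1) = 0x20E
s_3 = Round(s_2, k_2) = 0xF3C
s_4 = Round(s_3, k_3) = 0xCCC
s_5 = Round(s_4, k_4) = 0x11E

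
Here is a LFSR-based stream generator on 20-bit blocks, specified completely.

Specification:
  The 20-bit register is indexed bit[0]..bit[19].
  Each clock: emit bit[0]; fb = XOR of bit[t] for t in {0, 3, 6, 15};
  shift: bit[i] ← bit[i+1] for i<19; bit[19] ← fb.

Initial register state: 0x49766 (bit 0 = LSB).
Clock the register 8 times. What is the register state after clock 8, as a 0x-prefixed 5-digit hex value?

0x1E497

reg_0 = 0x49766
clock 1: out=0, reg = 0x24BB3
clock 2: out=1, reg = 0x925D9
clock 3: out=1, reg = 0xC92EC
clock 4: out=0, reg = 0xE4976
clock 5: out=0, reg = 0xF24BB
clock 6: out=1, reg = 0x7925D
clock 7: out=1, reg = 0x3C92E
clock 8: out=0, reg = 0x1E497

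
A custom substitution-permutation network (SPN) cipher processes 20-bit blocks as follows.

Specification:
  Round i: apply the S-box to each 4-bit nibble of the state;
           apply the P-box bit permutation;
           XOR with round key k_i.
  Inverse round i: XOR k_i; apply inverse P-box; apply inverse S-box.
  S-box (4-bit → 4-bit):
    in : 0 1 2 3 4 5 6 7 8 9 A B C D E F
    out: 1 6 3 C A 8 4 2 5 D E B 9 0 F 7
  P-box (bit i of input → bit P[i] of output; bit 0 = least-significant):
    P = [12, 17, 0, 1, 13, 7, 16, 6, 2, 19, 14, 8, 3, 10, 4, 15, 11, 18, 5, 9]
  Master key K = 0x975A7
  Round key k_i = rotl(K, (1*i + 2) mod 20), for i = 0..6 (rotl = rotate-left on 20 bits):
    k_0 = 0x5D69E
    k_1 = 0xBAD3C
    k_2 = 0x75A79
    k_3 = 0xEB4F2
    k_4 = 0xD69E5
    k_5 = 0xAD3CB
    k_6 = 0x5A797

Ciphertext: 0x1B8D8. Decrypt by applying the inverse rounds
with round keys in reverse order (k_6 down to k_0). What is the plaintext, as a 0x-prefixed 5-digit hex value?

0x93F57

s_0 = ciphertext = 0x1B8D8
s_1 = InvRound(s_0, k_6) = 0xB2C59
s_2 = InvRound(s_1, k_5) = 0xCA3FC
s_3 = InvRound(s_2, k_4) = 0xC9666
s_4 = InvRound(s_3, k_3) = 0x56027
s_5 = InvRound(s_4, k_2) = 0xC80CB
s_6 = InvRound(s_5, k_1) = 0xF1CEA
s_7 = InvRound(s_6, k_0) = 0x93F57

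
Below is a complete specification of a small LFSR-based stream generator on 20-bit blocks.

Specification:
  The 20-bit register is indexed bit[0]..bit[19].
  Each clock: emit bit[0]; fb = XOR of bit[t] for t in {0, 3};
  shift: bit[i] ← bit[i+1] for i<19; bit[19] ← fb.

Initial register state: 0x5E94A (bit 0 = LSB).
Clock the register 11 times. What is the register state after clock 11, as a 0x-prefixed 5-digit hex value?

reg_0 = 0x5E94A
clock 1: out=0, reg = 0xAF4A5
clock 2: out=1, reg = 0xD7A52
clock 3: out=0, reg = 0x6BD29
clock 4: out=1, reg = 0x35E94
clock 5: out=0, reg = 0x1AF4A
clock 6: out=0, reg = 0x8D7A5
clock 7: out=1, reg = 0xC6BD2
clock 8: out=0, reg = 0x635E9
clock 9: out=1, reg = 0x31AF4
clock 10: out=0, reg = 0x18D7A
clock 11: out=0, reg = 0x8C6BD

0x8C6BD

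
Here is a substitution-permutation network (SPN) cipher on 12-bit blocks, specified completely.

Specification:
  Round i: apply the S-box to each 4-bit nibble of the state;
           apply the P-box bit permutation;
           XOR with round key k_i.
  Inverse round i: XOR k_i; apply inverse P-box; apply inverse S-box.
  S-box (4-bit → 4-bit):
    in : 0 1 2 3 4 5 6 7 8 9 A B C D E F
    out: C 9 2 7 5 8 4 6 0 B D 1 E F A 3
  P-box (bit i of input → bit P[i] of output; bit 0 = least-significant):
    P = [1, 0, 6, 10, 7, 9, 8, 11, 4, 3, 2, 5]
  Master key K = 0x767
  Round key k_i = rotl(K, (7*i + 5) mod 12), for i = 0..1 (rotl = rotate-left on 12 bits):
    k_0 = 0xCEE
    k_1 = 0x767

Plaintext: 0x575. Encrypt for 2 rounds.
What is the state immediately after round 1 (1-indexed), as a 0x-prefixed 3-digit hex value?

0xBCE

s_0 = plaintext = 0x575
s_1 = Round(s_0, k_0) = 0xBCE
s_2 = Round(s_1, k_1) = 0x876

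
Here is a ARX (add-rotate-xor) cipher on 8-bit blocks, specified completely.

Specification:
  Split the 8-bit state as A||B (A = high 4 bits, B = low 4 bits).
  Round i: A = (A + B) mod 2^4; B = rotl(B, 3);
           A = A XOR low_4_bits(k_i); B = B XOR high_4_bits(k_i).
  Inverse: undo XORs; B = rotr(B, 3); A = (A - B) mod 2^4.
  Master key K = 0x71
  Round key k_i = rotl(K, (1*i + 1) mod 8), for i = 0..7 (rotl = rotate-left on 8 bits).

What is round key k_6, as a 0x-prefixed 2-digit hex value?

0xB8

K = 0x71
k_0 = rotl(K, (1*0+1) mod 8) = rotl(K, 1) = 0xE2
k_1 = rotl(K, (1*1+1) mod 8) = rotl(K, 2) = 0xC5
k_2 = rotl(K, (1*2+1) mod 8) = rotl(K, 3) = 0x8B
k_3 = rotl(K, (1*3+1) mod 8) = rotl(K, 4) = 0x17
k_4 = rotl(K, (1*4+1) mod 8) = rotl(K, 5) = 0x2E
k_5 = rotl(K, (1*5+1) mod 8) = rotl(K, 6) = 0x5C
k_6 = rotl(K, (1*6+1) mod 8) = rotl(K, 7) = 0xB8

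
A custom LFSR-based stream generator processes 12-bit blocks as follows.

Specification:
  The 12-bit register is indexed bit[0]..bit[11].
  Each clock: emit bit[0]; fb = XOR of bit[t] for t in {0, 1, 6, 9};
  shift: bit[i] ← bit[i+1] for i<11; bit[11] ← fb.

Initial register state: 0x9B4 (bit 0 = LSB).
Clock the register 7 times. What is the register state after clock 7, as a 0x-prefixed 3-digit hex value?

0x593

reg_0 = 0x9B4
clock 1: out=0, reg = 0x4DA
clock 2: out=0, reg = 0x26D
clock 3: out=1, reg = 0x936
clock 4: out=0, reg = 0xC9B
clock 5: out=1, reg = 0x64D
clock 6: out=1, reg = 0xB26
clock 7: out=0, reg = 0x593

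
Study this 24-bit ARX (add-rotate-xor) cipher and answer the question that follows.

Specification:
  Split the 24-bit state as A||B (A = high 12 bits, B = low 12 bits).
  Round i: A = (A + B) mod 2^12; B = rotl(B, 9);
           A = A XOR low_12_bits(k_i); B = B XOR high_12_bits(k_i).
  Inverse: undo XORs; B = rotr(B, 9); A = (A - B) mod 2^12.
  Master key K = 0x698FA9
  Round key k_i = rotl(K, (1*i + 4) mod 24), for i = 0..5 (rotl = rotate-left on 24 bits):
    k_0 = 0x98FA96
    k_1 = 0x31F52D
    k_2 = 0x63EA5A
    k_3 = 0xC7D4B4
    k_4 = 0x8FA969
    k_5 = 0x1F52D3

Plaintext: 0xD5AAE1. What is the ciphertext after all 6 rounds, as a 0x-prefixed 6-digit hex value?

0xD50E2D

s_0 = plaintext = 0xD5AAE1
s_1 = Round(s_0, k_0) = 0x2ADAD3
s_2 = Round(s_1, k_1) = 0x8AD445
s_3 = Round(s_2, k_2) = 0x6A8CB6
s_4 = Round(s_3, k_3) = 0x7EA1EB
s_5 = Round(s_4, k_4) = 0x0BCEC7
s_6 = Round(s_5, k_5) = 0xD50E2D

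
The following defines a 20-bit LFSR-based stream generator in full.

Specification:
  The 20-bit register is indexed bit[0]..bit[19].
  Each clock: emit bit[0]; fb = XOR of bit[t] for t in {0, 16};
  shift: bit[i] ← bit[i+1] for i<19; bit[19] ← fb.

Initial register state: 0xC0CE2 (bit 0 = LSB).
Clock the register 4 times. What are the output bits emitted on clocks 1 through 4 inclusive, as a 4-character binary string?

reg_0 = 0xC0CE2
clock 1: out=0, reg = 0x60671
clock 2: out=1, reg = 0xB0338
clock 3: out=0, reg = 0xD819C
clock 4: out=0, reg = 0xEC0CE

0100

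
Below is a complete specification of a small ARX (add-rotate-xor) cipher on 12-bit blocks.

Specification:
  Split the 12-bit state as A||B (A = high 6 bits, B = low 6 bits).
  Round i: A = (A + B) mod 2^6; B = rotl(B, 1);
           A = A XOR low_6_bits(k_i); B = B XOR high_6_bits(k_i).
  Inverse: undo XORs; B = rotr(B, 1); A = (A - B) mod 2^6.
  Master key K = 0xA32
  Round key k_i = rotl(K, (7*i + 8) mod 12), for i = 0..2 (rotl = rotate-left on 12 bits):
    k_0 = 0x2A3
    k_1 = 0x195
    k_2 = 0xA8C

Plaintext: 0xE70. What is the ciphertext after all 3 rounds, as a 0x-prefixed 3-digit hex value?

s_0 = plaintext = 0xE70
s_1 = Round(s_0, k_0) = 0x2AB
s_2 = Round(s_1, k_1) = 0x811
s_3 = Round(s_2, k_2) = 0xF48

0xF48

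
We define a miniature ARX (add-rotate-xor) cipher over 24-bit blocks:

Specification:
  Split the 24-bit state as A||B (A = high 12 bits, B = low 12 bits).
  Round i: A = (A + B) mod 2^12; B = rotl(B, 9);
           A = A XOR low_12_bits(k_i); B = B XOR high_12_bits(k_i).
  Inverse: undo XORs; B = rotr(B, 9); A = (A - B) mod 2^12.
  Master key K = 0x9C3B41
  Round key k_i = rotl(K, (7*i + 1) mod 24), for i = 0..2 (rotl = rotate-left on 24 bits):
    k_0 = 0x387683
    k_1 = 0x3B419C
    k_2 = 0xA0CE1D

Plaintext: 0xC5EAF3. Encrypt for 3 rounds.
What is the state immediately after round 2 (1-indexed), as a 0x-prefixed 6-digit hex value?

s_0 = plaintext = 0xC5EAF3
s_1 = Round(s_0, k_0) = 0x1D24D9
s_2 = Round(s_1, k_1) = 0x73712F
s_3 = Round(s_2, k_2) = 0x67B429

0x73712F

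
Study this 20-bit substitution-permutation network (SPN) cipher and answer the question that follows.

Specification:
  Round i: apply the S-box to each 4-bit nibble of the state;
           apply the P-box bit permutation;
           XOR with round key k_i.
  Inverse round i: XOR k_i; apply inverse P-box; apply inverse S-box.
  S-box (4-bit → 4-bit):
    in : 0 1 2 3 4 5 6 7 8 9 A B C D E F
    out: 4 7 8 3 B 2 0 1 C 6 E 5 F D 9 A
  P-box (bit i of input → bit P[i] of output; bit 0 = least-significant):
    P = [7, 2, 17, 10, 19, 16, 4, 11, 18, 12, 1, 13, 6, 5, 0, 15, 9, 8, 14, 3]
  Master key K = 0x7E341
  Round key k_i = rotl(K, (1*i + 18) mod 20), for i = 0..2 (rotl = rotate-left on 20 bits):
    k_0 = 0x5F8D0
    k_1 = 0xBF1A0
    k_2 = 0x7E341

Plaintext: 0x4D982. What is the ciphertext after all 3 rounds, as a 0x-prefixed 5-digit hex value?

0xC016B

s_0 = plaintext = 0x4D982
s_1 = Round(s_0, k_0) = 0x5678B
s_2 = Round(s_1, k_1) = 0xDF830
s_3 = Round(s_2, k_2) = 0xC016B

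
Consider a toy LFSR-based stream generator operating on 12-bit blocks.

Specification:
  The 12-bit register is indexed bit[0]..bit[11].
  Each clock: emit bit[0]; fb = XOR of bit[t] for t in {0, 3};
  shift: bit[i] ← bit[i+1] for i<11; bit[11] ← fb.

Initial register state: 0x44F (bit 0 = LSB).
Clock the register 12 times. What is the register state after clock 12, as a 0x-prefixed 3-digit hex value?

reg_0 = 0x44F
clock 1: out=1, reg = 0x227
clock 2: out=1, reg = 0x913
clock 3: out=1, reg = 0xC89
clock 4: out=1, reg = 0x644
clock 5: out=0, reg = 0x322
clock 6: out=0, reg = 0x191
clock 7: out=1, reg = 0x8C8
clock 8: out=0, reg = 0xC64
clock 9: out=0, reg = 0x632
clock 10: out=0, reg = 0x319
clock 11: out=1, reg = 0x18C
clock 12: out=0, reg = 0x8C6

0x8C6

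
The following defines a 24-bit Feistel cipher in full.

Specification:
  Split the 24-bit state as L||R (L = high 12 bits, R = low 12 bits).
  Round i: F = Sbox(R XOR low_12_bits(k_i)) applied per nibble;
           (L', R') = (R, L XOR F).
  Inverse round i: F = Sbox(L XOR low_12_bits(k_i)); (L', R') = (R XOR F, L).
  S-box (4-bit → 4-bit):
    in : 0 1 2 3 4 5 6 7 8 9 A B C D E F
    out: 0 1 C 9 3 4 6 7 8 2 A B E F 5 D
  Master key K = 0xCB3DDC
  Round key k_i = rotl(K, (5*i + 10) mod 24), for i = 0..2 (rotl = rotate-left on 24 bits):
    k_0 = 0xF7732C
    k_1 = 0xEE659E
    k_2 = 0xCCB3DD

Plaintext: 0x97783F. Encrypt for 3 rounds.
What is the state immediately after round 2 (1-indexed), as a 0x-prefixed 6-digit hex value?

s_0 = plaintext = 0x97783F
s_1 = Round(s_0, k_0) = 0x83F26E
s_2 = Round(s_1, k_1) = 0x26EFEF
s_3 = Round(s_2, k_2) = 0xFEFCF2

0x26EFEF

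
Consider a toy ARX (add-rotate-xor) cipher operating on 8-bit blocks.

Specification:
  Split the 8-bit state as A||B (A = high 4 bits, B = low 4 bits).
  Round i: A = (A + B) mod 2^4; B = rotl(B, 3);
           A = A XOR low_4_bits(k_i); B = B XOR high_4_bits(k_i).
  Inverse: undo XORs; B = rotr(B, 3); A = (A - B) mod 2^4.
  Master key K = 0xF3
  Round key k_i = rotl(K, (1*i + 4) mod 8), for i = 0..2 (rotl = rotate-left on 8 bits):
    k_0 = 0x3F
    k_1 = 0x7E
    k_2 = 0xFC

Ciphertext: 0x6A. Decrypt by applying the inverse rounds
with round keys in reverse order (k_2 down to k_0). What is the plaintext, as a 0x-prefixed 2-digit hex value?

s_0 = ciphertext = 0x6A
s_1 = InvRound(s_0, k_2) = 0x0A
s_2 = InvRound(s_1, k_1) = 0x3B
s_3 = InvRound(s_2, k_0) = 0xB1

0xB1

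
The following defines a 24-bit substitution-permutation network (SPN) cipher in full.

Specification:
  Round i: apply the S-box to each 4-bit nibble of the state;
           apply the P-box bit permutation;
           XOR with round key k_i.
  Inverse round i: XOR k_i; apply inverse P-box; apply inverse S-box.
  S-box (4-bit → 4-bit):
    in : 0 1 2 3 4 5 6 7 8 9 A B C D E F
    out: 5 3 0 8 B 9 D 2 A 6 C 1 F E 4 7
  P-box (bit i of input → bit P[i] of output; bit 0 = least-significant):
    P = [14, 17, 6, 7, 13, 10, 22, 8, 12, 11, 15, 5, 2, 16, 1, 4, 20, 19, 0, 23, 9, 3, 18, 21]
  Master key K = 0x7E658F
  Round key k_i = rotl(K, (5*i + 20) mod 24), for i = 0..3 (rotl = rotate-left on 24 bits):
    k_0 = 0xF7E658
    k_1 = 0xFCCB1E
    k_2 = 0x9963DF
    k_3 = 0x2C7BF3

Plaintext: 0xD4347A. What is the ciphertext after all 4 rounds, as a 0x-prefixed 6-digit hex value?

0x1483B3

s_0 = plaintext = 0xD4347A
s_1 = Round(s_0, k_0) = 0x4BFAA0
s_2 = Round(s_1, k_1) = 0x8D0870
s_3 = Round(s_2, k_2) = 0x312FB0
s_4 = Round(s_3, k_3) = 0x1483B3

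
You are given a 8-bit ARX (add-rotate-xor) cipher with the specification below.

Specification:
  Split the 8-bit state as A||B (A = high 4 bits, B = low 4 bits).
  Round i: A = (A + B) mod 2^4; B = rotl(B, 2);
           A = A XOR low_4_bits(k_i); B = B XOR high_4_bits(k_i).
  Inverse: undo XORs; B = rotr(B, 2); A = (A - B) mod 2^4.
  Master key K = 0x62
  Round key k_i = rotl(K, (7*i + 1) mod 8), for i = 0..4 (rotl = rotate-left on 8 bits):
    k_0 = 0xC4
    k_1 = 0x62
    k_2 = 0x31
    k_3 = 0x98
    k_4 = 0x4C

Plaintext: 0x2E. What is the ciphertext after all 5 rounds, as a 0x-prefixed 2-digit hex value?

s_0 = plaintext = 0x2E
s_1 = Round(s_0, k_0) = 0x47
s_2 = Round(s_1, k_1) = 0x9B
s_3 = Round(s_2, k_2) = 0x5D
s_4 = Round(s_3, k_3) = 0xAE
s_5 = Round(s_4, k_4) = 0x4F

0x4F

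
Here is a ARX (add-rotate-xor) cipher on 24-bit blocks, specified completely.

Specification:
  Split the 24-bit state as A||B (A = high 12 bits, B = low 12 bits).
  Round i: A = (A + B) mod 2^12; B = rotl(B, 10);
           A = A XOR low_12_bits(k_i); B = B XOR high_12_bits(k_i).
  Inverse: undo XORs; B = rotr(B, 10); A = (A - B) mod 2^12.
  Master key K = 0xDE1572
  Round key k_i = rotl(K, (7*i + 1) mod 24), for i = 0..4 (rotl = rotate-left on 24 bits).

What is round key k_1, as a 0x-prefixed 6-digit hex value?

0x1572DE

K = 0xDE1572
k_0 = rotl(K, (7*0+1) mod 24) = rotl(K, 1) = 0xBC2AE5
k_1 = rotl(K, (7*1+1) mod 24) = rotl(K, 8) = 0x1572DE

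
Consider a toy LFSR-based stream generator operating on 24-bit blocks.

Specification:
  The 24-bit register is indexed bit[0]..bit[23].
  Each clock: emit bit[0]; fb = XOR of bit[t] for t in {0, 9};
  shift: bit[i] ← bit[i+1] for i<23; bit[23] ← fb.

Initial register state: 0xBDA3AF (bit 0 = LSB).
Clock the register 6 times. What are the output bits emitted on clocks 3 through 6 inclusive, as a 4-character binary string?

1101

reg_0 = 0xBDA3AF
clock 1: out=1, reg = 0x5ED1D7
clock 2: out=1, reg = 0xAF68EB
clock 3: out=1, reg = 0xD7B475
clock 4: out=1, reg = 0xEBDA3A
clock 5: out=0, reg = 0xF5ED1D
clock 6: out=1, reg = 0xFAF68E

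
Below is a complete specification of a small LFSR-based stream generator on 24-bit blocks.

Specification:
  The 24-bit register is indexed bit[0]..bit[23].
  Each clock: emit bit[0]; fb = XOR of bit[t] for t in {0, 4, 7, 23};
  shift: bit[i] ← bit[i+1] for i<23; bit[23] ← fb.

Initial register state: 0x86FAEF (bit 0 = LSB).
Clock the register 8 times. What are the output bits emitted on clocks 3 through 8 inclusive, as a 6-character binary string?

reg_0 = 0x86FAEF
clock 1: out=1, reg = 0xC37D77
clock 2: out=1, reg = 0xE1BEBB
clock 3: out=1, reg = 0x70DF5D
clock 4: out=1, reg = 0x386FAE
clock 5: out=0, reg = 0x9C37D7
clock 6: out=1, reg = 0x4E1BEB
clock 7: out=1, reg = 0x270DF5
clock 8: out=1, reg = 0x9386FA

110111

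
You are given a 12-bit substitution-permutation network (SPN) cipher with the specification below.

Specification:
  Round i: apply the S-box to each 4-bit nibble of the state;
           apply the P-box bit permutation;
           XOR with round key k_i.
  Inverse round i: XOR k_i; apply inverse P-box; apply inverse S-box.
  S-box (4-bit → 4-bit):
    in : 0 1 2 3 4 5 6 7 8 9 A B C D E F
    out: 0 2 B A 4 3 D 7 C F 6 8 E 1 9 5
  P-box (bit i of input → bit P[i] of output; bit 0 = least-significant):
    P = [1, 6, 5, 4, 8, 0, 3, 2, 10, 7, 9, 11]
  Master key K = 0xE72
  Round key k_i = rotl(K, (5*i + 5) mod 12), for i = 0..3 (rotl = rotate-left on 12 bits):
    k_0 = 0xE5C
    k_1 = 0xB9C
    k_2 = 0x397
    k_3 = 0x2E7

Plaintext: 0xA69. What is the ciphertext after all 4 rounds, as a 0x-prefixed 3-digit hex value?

s_0 = plaintext = 0xA69
s_1 = Round(s_0, k_0) = 0xDA2
s_2 = Round(s_1, k_1) = 0xFC7
s_3 = Round(s_2, k_2) = 0x5F8
s_4 = Round(s_3, k_3) = 0x75F

0x75F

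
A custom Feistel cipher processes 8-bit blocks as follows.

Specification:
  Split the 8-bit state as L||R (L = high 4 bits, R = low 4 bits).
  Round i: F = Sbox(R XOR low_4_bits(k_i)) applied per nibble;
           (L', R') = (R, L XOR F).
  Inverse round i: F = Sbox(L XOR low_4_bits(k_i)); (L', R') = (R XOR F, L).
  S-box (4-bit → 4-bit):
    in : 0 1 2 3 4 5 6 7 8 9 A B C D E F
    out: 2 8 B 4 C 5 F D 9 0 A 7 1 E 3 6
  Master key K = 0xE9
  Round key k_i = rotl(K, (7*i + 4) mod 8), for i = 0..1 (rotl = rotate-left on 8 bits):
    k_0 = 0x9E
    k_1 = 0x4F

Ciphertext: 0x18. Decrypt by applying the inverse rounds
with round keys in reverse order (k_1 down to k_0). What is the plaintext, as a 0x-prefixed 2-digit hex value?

s_0 = ciphertext = 0x18
s_1 = InvRound(s_0, k_1) = 0xB1
s_2 = InvRound(s_1, k_0) = 0x4B

0x4B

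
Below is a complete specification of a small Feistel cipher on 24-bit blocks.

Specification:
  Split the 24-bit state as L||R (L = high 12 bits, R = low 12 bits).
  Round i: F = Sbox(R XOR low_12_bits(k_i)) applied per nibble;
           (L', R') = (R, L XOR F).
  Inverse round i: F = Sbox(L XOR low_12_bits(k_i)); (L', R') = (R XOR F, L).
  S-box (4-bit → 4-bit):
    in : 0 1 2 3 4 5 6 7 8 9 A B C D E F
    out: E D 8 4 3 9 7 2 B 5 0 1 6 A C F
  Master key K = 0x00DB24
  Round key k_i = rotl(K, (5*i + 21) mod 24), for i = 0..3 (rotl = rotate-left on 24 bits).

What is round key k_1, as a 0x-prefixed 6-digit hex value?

K = 0x00DB24
k_0 = rotl(K, (5*0+21) mod 24) = rotl(K, 21) = 0x801B64
k_1 = rotl(K, (5*1+21) mod 24) = rotl(K, 2) = 0x036C90

0x036C90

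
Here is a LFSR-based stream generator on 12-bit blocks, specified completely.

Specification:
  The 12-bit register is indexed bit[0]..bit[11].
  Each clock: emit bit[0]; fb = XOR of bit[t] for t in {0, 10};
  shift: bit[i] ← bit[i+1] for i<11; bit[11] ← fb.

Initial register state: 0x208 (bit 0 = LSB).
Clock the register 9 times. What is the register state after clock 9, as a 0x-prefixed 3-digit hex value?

0x541

reg_0 = 0x208
clock 1: out=0, reg = 0x104
clock 2: out=0, reg = 0x082
clock 3: out=0, reg = 0x041
clock 4: out=1, reg = 0x820
clock 5: out=0, reg = 0x410
clock 6: out=0, reg = 0xA08
clock 7: out=0, reg = 0x504
clock 8: out=0, reg = 0xA82
clock 9: out=0, reg = 0x541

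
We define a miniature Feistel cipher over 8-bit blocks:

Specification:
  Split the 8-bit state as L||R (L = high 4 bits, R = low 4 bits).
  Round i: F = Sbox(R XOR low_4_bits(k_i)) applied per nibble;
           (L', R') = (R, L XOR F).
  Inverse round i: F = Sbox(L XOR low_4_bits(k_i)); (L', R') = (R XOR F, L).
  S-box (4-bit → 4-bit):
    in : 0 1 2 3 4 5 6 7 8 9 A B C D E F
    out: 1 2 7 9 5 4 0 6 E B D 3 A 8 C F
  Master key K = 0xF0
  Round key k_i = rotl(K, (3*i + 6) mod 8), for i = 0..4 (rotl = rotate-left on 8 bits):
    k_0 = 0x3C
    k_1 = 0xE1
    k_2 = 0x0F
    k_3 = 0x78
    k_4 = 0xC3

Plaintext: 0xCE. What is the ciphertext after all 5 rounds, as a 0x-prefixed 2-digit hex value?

0x82

s_0 = plaintext = 0xCE
s_1 = Round(s_0, k_0) = 0xEB
s_2 = Round(s_1, k_1) = 0xB3
s_3 = Round(s_2, k_2) = 0x31
s_4 = Round(s_3, k_3) = 0x18
s_5 = Round(s_4, k_4) = 0x82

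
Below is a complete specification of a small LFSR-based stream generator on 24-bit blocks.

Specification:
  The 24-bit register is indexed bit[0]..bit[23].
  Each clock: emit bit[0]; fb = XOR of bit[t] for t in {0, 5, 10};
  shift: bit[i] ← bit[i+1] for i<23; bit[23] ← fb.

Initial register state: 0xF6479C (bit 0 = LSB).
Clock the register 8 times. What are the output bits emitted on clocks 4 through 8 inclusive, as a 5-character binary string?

reg_0 = 0xF6479C
clock 1: out=0, reg = 0xFB23CE
clock 2: out=0, reg = 0x7D91E7
clock 3: out=1, reg = 0x3EC8F3
clock 4: out=1, reg = 0x1F6479
clock 5: out=1, reg = 0x8FB23C
clock 6: out=0, reg = 0xC7D91E
clock 7: out=0, reg = 0x63EC8F
clock 8: out=1, reg = 0x31F647

11001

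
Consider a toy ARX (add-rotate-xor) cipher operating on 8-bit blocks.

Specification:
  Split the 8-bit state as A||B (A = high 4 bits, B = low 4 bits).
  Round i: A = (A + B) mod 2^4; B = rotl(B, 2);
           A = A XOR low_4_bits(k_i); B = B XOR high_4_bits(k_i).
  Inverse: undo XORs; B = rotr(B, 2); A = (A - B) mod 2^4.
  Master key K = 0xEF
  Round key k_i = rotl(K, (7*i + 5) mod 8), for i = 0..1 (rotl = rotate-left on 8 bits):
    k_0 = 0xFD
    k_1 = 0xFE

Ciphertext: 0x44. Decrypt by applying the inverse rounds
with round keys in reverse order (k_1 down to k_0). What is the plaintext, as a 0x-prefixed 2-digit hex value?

s_0 = ciphertext = 0x44
s_1 = InvRound(s_0, k_1) = 0xCE
s_2 = InvRound(s_1, k_0) = 0xD4

0xD4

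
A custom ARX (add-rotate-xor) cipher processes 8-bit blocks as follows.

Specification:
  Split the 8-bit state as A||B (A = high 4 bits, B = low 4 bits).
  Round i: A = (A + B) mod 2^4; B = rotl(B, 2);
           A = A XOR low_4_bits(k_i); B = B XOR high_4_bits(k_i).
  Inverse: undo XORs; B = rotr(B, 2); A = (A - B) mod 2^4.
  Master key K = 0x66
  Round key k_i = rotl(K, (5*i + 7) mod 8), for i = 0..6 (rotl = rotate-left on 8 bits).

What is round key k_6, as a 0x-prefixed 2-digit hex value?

K = 0x66
k_0 = rotl(K, (5*0+7) mod 8) = rotl(K, 7) = 0x33
k_1 = rotl(K, (5*1+7) mod 8) = rotl(K, 4) = 0x66
k_2 = rotl(K, (5*2+7) mod 8) = rotl(K, 1) = 0xCC
k_3 = rotl(K, (5*3+7) mod 8) = rotl(K, 6) = 0x99
k_4 = rotl(K, (5*4+7) mod 8) = rotl(K, 3) = 0x33
k_5 = rotl(K, (5*5+7) mod 8) = rotl(K, 0) = 0x66
k_6 = rotl(K, (5*6+7) mod 8) = rotl(K, 5) = 0xCC

0xCC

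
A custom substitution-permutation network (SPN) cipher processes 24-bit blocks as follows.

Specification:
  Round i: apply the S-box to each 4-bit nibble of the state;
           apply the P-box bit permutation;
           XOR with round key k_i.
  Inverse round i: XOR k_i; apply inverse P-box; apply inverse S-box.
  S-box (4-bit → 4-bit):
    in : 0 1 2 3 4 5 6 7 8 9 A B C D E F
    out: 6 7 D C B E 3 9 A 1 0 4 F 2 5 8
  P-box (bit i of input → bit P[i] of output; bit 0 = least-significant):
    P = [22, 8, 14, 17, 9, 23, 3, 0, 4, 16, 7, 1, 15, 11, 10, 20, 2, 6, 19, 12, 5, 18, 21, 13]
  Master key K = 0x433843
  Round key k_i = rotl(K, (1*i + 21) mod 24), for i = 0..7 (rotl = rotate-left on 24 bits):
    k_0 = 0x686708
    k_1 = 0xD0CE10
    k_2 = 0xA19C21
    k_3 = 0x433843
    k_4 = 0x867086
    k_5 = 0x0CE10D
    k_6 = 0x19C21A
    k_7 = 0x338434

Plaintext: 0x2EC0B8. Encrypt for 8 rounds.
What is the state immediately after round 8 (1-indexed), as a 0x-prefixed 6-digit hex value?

0x1E7843

s_0 = plaintext = 0x2EC0B8
s_1 = Round(s_0, k_0) = 0x53CAA4
s_2 = Round(s_1, k_1) = 0xAE7310
s_3 = Round(s_2, k_2) = 0x395FAF
s_4 = Round(s_3, k_3) = 0x711445
s_5 = Round(s_4, k_4) = 0x0D9FF1
s_6 = Round(s_5, k_5) = 0x68204E
s_7 = Round(s_6, k_6) = 0xCC14FB
s_8 = Round(s_7, k_7) = 0x1E7843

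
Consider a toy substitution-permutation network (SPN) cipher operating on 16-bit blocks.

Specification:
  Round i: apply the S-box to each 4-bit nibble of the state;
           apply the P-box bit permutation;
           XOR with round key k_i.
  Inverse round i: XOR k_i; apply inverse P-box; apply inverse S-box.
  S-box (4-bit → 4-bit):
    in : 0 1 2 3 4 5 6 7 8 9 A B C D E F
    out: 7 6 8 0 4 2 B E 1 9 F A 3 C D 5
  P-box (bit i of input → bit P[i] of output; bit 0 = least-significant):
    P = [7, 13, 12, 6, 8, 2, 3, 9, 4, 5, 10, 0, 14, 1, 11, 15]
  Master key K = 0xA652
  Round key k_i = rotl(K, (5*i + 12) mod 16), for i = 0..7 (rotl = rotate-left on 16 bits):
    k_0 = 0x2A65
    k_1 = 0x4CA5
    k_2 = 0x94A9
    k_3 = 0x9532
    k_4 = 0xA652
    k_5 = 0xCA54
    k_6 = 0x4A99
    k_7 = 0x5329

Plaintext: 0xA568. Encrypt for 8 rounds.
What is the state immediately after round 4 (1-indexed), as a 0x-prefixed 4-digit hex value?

0x58D2

s_0 = plaintext = 0xA568
s_1 = Round(s_0, k_0) = 0xE1C3
s_2 = Round(s_1, k_1) = 0x8181
s_3 = Round(s_2, k_2) = 0xE189
s_4 = Round(s_3, k_3) = 0x58D2
s_5 = Round(s_4, k_4) = 0xA408
s_6 = Round(s_5, k_5) = 0x07DA
s_7 = Round(s_6, k_6) = 0x3472
s_8 = Round(s_7, k_7) = 0x5565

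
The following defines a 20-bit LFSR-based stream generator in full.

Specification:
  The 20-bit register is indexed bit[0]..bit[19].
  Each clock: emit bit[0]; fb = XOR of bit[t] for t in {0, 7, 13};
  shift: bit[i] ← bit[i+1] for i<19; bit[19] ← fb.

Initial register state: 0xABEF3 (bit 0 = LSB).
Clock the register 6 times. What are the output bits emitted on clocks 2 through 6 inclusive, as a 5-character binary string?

10011

reg_0 = 0xABEF3
clock 1: out=1, reg = 0xD5F79
clock 2: out=1, reg = 0xEAFBC
clock 3: out=0, reg = 0x757DE
clock 4: out=0, reg = 0xBABEF
clock 5: out=1, reg = 0xDD5F7
clock 6: out=1, reg = 0x6EAFB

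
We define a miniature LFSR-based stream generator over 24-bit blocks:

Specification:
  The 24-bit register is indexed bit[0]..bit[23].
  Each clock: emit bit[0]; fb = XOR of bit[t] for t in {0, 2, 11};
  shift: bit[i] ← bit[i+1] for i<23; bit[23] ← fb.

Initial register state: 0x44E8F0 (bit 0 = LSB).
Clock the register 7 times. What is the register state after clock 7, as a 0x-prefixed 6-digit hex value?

0xA289D1

reg_0 = 0x44E8F0
clock 1: out=0, reg = 0xA27478
clock 2: out=0, reg = 0x513A3C
clock 3: out=0, reg = 0x289D1E
clock 4: out=0, reg = 0x144E8F
clock 5: out=1, reg = 0x8A2747
clock 6: out=1, reg = 0x4513A3
clock 7: out=1, reg = 0xA289D1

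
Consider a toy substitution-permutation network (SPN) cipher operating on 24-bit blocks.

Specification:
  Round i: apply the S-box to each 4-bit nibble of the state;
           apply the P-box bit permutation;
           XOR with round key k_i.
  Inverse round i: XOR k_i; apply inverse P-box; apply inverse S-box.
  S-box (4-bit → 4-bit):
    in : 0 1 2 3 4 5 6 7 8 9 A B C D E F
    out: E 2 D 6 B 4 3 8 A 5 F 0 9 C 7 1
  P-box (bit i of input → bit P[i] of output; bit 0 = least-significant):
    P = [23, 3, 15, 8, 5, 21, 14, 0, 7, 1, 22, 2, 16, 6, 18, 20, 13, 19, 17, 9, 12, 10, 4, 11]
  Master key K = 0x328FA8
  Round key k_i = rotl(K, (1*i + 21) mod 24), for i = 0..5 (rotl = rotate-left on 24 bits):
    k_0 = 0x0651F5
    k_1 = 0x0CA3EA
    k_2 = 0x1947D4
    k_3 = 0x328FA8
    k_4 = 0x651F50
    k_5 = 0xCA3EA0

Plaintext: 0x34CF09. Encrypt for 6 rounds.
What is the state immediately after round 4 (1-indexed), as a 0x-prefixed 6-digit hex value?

s_0 = plaintext = 0x34CF09
s_1 = Round(s_0, k_0) = 0xBFB764
s_2 = Round(s_1, k_1) = 0xAC82C6
s_3 = Round(s_2, k_2) = 0xC97929
s_4 = Round(s_3, k_3) = 0xE07709
s_5 = Round(s_4, k_4) = 0xDFC945
s_6 = Round(s_5, k_5) = 0xBB9611

0xE07709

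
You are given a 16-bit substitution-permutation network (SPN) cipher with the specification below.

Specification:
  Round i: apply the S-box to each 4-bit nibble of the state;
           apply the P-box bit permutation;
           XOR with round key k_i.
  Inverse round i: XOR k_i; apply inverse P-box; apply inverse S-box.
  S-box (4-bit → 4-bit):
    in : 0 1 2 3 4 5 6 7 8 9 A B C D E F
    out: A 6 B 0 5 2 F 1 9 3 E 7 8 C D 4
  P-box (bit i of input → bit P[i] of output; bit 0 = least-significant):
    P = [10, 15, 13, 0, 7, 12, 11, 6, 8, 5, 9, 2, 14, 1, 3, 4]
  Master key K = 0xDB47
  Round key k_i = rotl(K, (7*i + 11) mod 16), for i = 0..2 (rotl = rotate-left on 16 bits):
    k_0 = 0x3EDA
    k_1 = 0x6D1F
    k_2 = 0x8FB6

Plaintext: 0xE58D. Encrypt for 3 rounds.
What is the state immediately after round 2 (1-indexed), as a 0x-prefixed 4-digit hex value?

s_0 = plaintext = 0xE58D
s_1 = Round(s_0, k_0) = 0x5E23
s_2 = Round(s_1, k_1) = 0x7ED9
s_3 = Round(s_2, k_2) = 0x40F2

0x7ED9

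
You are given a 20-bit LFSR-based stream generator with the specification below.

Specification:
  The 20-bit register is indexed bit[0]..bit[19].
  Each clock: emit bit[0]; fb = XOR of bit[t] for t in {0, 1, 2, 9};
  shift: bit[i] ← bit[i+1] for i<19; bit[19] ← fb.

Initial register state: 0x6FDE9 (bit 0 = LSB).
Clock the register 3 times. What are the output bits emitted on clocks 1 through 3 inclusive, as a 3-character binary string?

reg_0 = 0x6FDE9
clock 1: out=1, reg = 0xB7EF4
clock 2: out=0, reg = 0x5BF7A
clock 3: out=0, reg = 0x2DFBD

100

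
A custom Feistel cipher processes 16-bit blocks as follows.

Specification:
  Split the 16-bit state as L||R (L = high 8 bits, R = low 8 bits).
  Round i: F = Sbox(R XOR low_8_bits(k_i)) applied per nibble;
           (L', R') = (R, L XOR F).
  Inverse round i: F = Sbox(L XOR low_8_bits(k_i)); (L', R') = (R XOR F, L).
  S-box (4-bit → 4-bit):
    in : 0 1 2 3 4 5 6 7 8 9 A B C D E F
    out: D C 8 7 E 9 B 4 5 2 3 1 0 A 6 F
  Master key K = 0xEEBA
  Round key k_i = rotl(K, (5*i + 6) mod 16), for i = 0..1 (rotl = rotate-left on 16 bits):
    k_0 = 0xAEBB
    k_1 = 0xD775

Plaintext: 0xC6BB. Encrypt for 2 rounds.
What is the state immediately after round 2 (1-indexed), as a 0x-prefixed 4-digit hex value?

0x1B0D

s_0 = plaintext = 0xC6BB
s_1 = Round(s_0, k_0) = 0xBB1B
s_2 = Round(s_1, k_1) = 0x1B0D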